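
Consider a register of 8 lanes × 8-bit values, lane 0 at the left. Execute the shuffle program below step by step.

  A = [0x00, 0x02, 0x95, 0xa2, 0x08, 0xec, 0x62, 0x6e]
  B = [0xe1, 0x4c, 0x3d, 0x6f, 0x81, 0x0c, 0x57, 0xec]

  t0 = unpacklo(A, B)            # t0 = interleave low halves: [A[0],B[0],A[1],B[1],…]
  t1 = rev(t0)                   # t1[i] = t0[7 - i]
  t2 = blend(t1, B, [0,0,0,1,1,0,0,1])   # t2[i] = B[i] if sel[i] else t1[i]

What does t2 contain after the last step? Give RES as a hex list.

RES = [0x6f, 0xa2, 0x3d, 0x6f, 0x81, 0x02, 0xe1, 0xec]

t0 = [0x00, 0xe1, 0x02, 0x4c, 0x95, 0x3d, 0xa2, 0x6f]
t1 = [0x6f, 0xa2, 0x3d, 0x95, 0x4c, 0x02, 0xe1, 0x00]
t2 = [0x6f, 0xa2, 0x3d, 0x6f, 0x81, 0x02, 0xe1, 0xec]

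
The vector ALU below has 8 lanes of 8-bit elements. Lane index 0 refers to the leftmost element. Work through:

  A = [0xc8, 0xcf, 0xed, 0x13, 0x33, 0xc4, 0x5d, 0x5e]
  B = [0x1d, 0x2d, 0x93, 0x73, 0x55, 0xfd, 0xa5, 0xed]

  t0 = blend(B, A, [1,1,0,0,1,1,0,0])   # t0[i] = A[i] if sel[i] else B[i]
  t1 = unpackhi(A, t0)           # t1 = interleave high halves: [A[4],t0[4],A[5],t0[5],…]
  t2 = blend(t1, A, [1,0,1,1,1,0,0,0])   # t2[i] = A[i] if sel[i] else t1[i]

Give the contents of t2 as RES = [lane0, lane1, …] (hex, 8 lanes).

RES = [0xc8, 0x33, 0xed, 0x13, 0x33, 0xa5, 0x5e, 0xed]

  t0: c8 cf 93 73 33 c4 a5 ed
  t1: 33 33 c4 c4 5d a5 5e ed
  t2: c8 33 ed 13 33 a5 5e ed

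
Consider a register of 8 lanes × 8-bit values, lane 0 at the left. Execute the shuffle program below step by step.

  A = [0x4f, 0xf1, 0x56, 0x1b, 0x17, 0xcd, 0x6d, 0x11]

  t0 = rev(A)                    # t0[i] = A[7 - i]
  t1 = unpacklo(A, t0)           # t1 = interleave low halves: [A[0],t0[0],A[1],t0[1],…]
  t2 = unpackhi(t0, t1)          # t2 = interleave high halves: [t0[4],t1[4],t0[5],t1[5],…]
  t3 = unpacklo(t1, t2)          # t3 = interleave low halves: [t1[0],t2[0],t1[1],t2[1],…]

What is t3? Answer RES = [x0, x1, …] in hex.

RES = [0x4f, 0x1b, 0x11, 0x56, 0xf1, 0x56, 0x6d, 0xcd]

→ t0 |11|6d|cd|17|1b|56|f1|4f|
→ t1 |4f|11|f1|6d|56|cd|1b|17|
→ t2 |1b|56|56|cd|f1|1b|4f|17|
→ t3 |4f|1b|11|56|f1|56|6d|cd|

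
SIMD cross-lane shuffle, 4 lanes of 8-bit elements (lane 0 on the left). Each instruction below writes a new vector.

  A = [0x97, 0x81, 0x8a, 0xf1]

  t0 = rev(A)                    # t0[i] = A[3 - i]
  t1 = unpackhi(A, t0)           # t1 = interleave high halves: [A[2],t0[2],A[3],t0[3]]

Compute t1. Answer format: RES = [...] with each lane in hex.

→ t0 |f1|8a|81|97|
→ t1 |8a|81|f1|97|

RES = [0x8a, 0x81, 0xf1, 0x97]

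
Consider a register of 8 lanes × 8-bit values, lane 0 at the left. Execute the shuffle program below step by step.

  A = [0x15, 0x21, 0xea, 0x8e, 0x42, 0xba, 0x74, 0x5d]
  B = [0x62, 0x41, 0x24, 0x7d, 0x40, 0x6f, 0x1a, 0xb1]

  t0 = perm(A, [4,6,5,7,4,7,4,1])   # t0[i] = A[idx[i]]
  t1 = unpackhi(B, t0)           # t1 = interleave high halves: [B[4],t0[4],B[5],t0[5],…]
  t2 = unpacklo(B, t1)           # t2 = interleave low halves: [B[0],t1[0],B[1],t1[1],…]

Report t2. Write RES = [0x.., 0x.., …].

  t0: 42 74 ba 5d 42 5d 42 21
  t1: 40 42 6f 5d 1a 42 b1 21
  t2: 62 40 41 42 24 6f 7d 5d

RES = [0x62, 0x40, 0x41, 0x42, 0x24, 0x6f, 0x7d, 0x5d]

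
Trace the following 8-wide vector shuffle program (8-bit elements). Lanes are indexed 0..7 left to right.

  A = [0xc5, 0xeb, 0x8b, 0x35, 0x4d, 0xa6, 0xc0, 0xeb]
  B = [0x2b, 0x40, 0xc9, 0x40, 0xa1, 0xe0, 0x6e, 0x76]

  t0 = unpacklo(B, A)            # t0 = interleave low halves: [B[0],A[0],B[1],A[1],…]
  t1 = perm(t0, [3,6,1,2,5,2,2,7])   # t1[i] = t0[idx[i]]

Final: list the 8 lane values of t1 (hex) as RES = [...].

t0 = [0x2b, 0xc5, 0x40, 0xeb, 0xc9, 0x8b, 0x40, 0x35]
t1 = [0xeb, 0x40, 0xc5, 0x40, 0x8b, 0x40, 0x40, 0x35]

RES = [0xeb, 0x40, 0xc5, 0x40, 0x8b, 0x40, 0x40, 0x35]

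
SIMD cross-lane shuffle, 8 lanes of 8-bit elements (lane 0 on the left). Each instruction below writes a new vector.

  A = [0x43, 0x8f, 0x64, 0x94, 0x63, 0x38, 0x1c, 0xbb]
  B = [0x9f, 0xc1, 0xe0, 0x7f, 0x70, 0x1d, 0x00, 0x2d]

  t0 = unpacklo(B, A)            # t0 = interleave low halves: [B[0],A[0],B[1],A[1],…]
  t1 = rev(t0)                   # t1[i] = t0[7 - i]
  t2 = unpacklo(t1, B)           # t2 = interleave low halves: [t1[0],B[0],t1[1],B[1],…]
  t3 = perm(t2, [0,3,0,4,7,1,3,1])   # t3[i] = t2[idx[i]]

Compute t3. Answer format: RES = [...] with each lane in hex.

→ t0 |9f|43|c1|8f|e0|64|7f|94|
→ t1 |94|7f|64|e0|8f|c1|43|9f|
→ t2 |94|9f|7f|c1|64|e0|e0|7f|
→ t3 |94|c1|94|64|7f|9f|c1|9f|

RES = [ 0x94  0xc1  0x94  0x64  0x7f  0x9f  0xc1  0x9f ]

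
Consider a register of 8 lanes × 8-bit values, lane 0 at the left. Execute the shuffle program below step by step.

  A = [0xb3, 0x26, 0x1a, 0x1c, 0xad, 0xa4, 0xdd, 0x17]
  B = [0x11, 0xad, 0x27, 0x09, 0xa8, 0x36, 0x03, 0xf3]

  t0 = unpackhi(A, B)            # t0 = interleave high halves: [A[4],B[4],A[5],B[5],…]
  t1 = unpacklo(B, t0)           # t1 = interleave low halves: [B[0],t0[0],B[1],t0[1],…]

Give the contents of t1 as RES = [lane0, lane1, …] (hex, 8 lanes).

RES = [ 0x11  0xad  0xad  0xa8  0x27  0xa4  0x09  0x36 ]

t0 = [0xad, 0xa8, 0xa4, 0x36, 0xdd, 0x03, 0x17, 0xf3]
t1 = [0x11, 0xad, 0xad, 0xa8, 0x27, 0xa4, 0x09, 0x36]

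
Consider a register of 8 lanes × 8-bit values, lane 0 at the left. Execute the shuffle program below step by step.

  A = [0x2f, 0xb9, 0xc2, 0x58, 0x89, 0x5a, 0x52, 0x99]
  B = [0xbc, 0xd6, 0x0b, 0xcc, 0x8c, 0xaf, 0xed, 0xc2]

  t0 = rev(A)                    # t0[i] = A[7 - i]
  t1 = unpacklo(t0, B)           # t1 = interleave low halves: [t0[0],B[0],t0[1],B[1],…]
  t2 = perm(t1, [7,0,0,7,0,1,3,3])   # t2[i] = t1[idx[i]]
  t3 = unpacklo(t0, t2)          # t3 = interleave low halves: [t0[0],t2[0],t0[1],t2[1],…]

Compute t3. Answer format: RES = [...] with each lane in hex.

  t0: 99 52 5a 89 58 c2 b9 2f
  t1: 99 bc 52 d6 5a 0b 89 cc
  t2: cc 99 99 cc 99 bc d6 d6
  t3: 99 cc 52 99 5a 99 89 cc

RES = [ 0x99  0xcc  0x52  0x99  0x5a  0x99  0x89  0xcc ]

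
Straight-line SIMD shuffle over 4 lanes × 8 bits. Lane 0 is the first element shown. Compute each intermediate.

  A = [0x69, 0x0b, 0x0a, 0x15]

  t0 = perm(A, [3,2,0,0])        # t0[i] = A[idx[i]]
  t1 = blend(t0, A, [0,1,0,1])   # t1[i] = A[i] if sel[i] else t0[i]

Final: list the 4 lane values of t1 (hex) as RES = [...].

RES = [0x15, 0x0b, 0x69, 0x15]

→ t0 |15|0a|69|69|
→ t1 |15|0b|69|15|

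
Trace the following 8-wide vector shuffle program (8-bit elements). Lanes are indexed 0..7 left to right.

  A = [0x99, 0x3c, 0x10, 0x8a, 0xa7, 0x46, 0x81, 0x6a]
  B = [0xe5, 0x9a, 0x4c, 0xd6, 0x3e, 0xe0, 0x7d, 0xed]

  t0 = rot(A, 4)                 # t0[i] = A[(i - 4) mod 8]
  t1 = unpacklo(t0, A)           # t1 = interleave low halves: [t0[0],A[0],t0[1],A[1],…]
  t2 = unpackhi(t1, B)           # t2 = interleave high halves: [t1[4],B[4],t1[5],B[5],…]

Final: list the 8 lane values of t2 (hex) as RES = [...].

→ t0 |a7|46|81|6a|99|3c|10|8a|
→ t1 |a7|99|46|3c|81|10|6a|8a|
→ t2 |81|3e|10|e0|6a|7d|8a|ed|

RES = [ 0x81  0x3e  0x10  0xe0  0x6a  0x7d  0x8a  0xed ]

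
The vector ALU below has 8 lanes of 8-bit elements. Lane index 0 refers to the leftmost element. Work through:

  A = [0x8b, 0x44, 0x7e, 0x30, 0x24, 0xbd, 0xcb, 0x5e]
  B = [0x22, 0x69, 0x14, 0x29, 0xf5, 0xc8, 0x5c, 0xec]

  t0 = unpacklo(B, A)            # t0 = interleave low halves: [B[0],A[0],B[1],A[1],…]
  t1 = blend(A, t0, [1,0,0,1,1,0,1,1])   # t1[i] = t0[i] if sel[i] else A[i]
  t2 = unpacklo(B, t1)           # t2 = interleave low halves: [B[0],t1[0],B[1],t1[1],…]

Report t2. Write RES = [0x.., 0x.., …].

→ t0 |22|8b|69|44|14|7e|29|30|
→ t1 |22|44|7e|44|14|bd|29|30|
→ t2 |22|22|69|44|14|7e|29|44|

RES = [ 0x22  0x22  0x69  0x44  0x14  0x7e  0x29  0x44 ]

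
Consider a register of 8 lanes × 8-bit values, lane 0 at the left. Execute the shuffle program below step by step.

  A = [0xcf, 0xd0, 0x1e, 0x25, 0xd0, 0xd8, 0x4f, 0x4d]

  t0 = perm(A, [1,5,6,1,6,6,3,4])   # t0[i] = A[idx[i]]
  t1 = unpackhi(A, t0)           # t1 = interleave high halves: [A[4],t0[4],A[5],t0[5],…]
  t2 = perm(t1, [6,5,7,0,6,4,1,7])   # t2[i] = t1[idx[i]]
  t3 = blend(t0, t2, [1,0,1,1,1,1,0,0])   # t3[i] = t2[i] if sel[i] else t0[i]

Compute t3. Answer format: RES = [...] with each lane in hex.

  t0: d0 d8 4f d0 4f 4f 25 d0
  t1: d0 4f d8 4f 4f 25 4d d0
  t2: 4d 25 d0 d0 4d 4f 4f d0
  t3: 4d d8 d0 d0 4d 4f 25 d0

RES = [0x4d, 0xd8, 0xd0, 0xd0, 0x4d, 0x4f, 0x25, 0xd0]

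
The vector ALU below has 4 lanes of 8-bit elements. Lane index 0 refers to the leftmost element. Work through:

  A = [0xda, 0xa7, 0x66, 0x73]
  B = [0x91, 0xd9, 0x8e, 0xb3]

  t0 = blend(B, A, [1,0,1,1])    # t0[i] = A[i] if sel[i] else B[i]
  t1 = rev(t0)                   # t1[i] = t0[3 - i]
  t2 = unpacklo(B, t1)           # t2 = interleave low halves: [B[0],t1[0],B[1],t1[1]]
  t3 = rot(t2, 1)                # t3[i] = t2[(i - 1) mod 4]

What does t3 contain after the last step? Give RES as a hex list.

RES = [0x66, 0x91, 0x73, 0xd9]

→ t0 |da|d9|66|73|
→ t1 |73|66|d9|da|
→ t2 |91|73|d9|66|
→ t3 |66|91|73|d9|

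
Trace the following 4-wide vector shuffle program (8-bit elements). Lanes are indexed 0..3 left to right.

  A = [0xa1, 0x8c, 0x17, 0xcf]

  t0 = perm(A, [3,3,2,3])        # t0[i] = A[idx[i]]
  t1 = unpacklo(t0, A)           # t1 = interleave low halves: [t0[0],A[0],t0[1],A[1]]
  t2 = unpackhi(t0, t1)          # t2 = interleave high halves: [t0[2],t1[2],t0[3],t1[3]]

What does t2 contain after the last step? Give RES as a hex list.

→ t0 |cf|cf|17|cf|
→ t1 |cf|a1|cf|8c|
→ t2 |17|cf|cf|8c|

RES = [ 0x17  0xcf  0xcf  0x8c ]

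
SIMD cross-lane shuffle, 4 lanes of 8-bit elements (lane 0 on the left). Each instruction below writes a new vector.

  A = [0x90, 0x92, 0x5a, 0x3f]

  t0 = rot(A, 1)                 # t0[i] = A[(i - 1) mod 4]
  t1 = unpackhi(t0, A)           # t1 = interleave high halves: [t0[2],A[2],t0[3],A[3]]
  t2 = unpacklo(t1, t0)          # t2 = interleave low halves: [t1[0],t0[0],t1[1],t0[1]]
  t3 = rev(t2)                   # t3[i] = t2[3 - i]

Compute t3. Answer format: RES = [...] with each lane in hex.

  t0: 3f 90 92 5a
  t1: 92 5a 5a 3f
  t2: 92 3f 5a 90
  t3: 90 5a 3f 92

RES = [0x90, 0x5a, 0x3f, 0x92]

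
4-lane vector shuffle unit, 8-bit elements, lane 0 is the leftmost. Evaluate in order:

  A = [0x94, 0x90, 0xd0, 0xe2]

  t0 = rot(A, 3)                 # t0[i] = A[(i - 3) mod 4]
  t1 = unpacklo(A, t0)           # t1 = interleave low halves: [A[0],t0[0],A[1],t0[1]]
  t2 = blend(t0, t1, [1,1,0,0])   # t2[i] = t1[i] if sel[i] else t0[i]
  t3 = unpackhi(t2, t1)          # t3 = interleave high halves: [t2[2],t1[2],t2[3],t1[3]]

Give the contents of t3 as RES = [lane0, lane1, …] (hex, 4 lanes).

  t0: 90 d0 e2 94
  t1: 94 90 90 d0
  t2: 94 90 e2 94
  t3: e2 90 94 d0

RES = [ 0xe2  0x90  0x94  0xd0 ]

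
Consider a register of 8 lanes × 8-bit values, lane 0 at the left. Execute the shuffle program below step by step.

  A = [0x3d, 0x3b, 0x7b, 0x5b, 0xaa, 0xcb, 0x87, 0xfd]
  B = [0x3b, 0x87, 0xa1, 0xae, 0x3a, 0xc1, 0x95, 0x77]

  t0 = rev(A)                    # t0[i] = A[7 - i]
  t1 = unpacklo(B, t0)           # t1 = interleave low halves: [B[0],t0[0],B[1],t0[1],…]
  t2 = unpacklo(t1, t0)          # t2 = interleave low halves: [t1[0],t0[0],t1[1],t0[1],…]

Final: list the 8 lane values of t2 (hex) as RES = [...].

RES = [ 0x3b  0xfd  0xfd  0x87  0x87  0xcb  0x87  0xaa ]

  t0: fd 87 cb aa 5b 7b 3b 3d
  t1: 3b fd 87 87 a1 cb ae aa
  t2: 3b fd fd 87 87 cb 87 aa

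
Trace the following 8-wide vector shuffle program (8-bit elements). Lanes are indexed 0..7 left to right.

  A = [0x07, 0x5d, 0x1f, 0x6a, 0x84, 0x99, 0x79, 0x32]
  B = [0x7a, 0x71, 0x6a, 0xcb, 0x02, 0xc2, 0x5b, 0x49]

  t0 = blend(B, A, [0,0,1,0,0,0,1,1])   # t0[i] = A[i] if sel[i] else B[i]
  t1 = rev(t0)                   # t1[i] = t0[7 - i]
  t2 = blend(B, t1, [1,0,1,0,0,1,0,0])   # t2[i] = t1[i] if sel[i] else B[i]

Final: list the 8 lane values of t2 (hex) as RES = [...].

  t0: 7a 71 1f cb 02 c2 79 32
  t1: 32 79 c2 02 cb 1f 71 7a
  t2: 32 71 c2 cb 02 1f 5b 49

RES = [ 0x32  0x71  0xc2  0xcb  0x02  0x1f  0x5b  0x49 ]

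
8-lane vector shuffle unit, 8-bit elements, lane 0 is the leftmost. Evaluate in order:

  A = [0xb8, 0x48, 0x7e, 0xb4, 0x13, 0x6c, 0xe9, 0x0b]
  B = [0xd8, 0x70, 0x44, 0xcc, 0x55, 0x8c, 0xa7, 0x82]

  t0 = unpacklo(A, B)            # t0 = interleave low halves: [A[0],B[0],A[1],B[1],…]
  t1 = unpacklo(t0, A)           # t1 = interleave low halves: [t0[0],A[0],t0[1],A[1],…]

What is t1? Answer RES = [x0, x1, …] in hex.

  t0: b8 d8 48 70 7e 44 b4 cc
  t1: b8 b8 d8 48 48 7e 70 b4

RES = [ 0xb8  0xb8  0xd8  0x48  0x48  0x7e  0x70  0xb4 ]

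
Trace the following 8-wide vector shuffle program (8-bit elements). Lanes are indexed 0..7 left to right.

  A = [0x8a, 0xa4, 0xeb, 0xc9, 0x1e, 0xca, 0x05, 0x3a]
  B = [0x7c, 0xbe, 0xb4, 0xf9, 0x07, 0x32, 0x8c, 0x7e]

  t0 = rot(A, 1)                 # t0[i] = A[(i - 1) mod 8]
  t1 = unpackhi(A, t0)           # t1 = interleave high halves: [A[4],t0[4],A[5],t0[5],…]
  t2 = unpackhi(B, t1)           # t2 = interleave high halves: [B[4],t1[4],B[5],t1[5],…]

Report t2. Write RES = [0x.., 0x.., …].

RES = [0x07, 0x05, 0x32, 0xca, 0x8c, 0x3a, 0x7e, 0x05]

t0 = [0x3a, 0x8a, 0xa4, 0xeb, 0xc9, 0x1e, 0xca, 0x05]
t1 = [0x1e, 0xc9, 0xca, 0x1e, 0x05, 0xca, 0x3a, 0x05]
t2 = [0x07, 0x05, 0x32, 0xca, 0x8c, 0x3a, 0x7e, 0x05]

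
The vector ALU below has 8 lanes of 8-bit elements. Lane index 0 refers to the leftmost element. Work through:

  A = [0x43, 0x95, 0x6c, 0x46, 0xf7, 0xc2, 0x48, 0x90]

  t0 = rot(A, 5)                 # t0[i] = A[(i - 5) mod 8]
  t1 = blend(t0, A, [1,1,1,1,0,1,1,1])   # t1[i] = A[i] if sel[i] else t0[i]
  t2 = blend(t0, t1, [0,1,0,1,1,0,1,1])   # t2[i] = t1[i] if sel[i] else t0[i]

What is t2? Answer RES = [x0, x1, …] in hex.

RES = [0x46, 0x95, 0xc2, 0x46, 0x90, 0x43, 0x48, 0x90]

t0 = [0x46, 0xf7, 0xc2, 0x48, 0x90, 0x43, 0x95, 0x6c]
t1 = [0x43, 0x95, 0x6c, 0x46, 0x90, 0xc2, 0x48, 0x90]
t2 = [0x46, 0x95, 0xc2, 0x46, 0x90, 0x43, 0x48, 0x90]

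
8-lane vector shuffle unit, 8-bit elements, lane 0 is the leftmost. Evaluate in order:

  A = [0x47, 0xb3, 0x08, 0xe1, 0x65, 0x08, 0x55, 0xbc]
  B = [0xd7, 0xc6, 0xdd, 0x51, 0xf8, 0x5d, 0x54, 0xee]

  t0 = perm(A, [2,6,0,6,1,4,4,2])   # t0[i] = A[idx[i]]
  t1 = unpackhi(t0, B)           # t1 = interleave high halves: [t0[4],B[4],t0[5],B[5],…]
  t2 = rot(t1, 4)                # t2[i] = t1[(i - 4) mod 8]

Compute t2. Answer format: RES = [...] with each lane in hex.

RES = [0x65, 0x54, 0x08, 0xee, 0xb3, 0xf8, 0x65, 0x5d]

→ t0 |08|55|47|55|b3|65|65|08|
→ t1 |b3|f8|65|5d|65|54|08|ee|
→ t2 |65|54|08|ee|b3|f8|65|5d|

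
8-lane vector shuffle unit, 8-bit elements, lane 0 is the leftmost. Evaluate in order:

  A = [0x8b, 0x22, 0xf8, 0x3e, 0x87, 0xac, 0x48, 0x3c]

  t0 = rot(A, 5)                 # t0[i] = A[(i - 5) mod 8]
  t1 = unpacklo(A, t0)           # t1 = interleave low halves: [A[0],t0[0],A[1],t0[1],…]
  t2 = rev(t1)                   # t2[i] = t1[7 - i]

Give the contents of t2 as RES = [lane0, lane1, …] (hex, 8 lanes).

t0 = [0x3e, 0x87, 0xac, 0x48, 0x3c, 0x8b, 0x22, 0xf8]
t1 = [0x8b, 0x3e, 0x22, 0x87, 0xf8, 0xac, 0x3e, 0x48]
t2 = [0x48, 0x3e, 0xac, 0xf8, 0x87, 0x22, 0x3e, 0x8b]

RES = [0x48, 0x3e, 0xac, 0xf8, 0x87, 0x22, 0x3e, 0x8b]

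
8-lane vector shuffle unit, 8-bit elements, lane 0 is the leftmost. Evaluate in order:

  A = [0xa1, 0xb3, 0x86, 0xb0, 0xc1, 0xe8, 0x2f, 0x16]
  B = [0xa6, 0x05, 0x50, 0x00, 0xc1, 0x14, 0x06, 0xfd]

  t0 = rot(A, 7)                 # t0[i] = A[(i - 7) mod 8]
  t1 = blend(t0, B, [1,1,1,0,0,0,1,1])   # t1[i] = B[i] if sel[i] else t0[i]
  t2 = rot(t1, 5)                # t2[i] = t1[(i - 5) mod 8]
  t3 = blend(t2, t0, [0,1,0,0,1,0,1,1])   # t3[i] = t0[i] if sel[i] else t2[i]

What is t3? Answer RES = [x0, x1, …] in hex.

→ t0 |b3|86|b0|c1|e8|2f|16|a1|
→ t1 |a6|05|50|c1|e8|2f|06|fd|
→ t2 |c1|e8|2f|06|fd|a6|05|50|
→ t3 |c1|86|2f|06|e8|a6|16|a1|

RES = [0xc1, 0x86, 0x2f, 0x06, 0xe8, 0xa6, 0x16, 0xa1]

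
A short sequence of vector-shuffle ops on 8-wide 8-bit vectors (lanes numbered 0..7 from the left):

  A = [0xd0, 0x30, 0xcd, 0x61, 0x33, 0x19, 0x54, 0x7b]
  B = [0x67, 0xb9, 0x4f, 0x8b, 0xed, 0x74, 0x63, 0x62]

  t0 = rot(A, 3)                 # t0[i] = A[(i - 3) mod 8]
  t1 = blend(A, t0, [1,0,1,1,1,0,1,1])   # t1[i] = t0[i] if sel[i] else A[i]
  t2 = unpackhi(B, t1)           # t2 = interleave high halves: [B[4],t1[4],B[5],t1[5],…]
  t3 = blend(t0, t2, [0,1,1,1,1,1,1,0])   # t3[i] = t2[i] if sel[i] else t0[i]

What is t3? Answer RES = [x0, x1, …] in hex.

RES = [0x19, 0x30, 0x74, 0x19, 0x63, 0x61, 0x62, 0x33]

  t0: 19 54 7b d0 30 cd 61 33
  t1: 19 30 7b d0 30 19 61 33
  t2: ed 30 74 19 63 61 62 33
  t3: 19 30 74 19 63 61 62 33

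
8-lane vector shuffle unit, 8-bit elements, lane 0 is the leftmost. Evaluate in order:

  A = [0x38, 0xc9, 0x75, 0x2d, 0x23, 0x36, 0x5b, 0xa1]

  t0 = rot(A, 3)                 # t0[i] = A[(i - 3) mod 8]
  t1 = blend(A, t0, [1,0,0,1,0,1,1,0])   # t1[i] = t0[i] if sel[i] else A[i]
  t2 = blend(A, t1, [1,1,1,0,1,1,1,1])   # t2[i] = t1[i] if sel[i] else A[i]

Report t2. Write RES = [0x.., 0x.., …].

t0 = [0x36, 0x5b, 0xa1, 0x38, 0xc9, 0x75, 0x2d, 0x23]
t1 = [0x36, 0xc9, 0x75, 0x38, 0x23, 0x75, 0x2d, 0xa1]
t2 = [0x36, 0xc9, 0x75, 0x2d, 0x23, 0x75, 0x2d, 0xa1]

RES = [ 0x36  0xc9  0x75  0x2d  0x23  0x75  0x2d  0xa1 ]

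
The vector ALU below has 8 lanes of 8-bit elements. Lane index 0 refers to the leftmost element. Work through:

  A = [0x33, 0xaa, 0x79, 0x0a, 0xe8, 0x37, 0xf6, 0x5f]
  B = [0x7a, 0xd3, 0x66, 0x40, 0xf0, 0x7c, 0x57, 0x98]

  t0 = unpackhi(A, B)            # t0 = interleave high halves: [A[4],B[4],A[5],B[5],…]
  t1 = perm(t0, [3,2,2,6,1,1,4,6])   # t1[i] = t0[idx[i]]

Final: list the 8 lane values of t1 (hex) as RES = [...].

  t0: e8 f0 37 7c f6 57 5f 98
  t1: 7c 37 37 5f f0 f0 f6 5f

RES = [ 0x7c  0x37  0x37  0x5f  0xf0  0xf0  0xf6  0x5f ]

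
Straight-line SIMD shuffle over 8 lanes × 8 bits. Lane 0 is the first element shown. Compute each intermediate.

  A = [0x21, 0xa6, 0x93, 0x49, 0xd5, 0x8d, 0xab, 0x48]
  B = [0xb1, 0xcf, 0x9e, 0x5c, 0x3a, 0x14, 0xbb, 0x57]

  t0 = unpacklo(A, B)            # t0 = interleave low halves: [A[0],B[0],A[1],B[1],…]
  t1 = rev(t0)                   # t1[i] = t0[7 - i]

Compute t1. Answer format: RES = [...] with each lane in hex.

  t0: 21 b1 a6 cf 93 9e 49 5c
  t1: 5c 49 9e 93 cf a6 b1 21

RES = [0x5c, 0x49, 0x9e, 0x93, 0xcf, 0xa6, 0xb1, 0x21]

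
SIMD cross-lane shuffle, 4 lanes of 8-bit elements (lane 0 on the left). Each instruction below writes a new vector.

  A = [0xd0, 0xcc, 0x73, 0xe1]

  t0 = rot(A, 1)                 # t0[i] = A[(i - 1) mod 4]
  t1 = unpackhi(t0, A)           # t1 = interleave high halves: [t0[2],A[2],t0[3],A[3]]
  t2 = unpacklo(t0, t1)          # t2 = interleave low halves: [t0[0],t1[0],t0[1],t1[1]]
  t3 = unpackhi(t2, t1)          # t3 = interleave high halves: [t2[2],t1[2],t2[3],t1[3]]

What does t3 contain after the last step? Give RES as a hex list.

→ t0 |e1|d0|cc|73|
→ t1 |cc|73|73|e1|
→ t2 |e1|cc|d0|73|
→ t3 |d0|73|73|e1|

RES = [0xd0, 0x73, 0x73, 0xe1]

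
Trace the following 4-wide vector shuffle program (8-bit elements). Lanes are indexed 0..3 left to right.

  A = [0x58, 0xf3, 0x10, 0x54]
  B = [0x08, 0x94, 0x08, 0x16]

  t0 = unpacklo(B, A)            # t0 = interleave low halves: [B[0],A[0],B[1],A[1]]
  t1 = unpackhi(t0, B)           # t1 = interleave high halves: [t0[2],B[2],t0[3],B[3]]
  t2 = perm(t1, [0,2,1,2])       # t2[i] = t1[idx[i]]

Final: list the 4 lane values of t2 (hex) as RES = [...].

  t0: 08 58 94 f3
  t1: 94 08 f3 16
  t2: 94 f3 08 f3

RES = [0x94, 0xf3, 0x08, 0xf3]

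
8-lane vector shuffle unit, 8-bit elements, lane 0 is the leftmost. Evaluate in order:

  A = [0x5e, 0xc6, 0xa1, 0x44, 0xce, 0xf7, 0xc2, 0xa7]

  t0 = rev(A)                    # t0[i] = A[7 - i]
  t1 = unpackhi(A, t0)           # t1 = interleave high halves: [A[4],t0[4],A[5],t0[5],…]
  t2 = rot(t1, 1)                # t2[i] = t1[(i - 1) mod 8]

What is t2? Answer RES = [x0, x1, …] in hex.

  t0: a7 c2 f7 ce 44 a1 c6 5e
  t1: ce 44 f7 a1 c2 c6 a7 5e
  t2: 5e ce 44 f7 a1 c2 c6 a7

RES = [0x5e, 0xce, 0x44, 0xf7, 0xa1, 0xc2, 0xc6, 0xa7]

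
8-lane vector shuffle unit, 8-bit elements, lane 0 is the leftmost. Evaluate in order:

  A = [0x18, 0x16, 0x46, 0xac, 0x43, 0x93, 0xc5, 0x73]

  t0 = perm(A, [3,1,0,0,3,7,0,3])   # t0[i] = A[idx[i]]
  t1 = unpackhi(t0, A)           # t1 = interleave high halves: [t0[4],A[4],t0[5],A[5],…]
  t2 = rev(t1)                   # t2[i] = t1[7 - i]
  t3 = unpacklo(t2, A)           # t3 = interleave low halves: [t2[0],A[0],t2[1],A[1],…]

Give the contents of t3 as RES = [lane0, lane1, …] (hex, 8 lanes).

RES = [ 0x73  0x18  0xac  0x16  0xc5  0x46  0x18  0xac ]

t0 = [0xac, 0x16, 0x18, 0x18, 0xac, 0x73, 0x18, 0xac]
t1 = [0xac, 0x43, 0x73, 0x93, 0x18, 0xc5, 0xac, 0x73]
t2 = [0x73, 0xac, 0xc5, 0x18, 0x93, 0x73, 0x43, 0xac]
t3 = [0x73, 0x18, 0xac, 0x16, 0xc5, 0x46, 0x18, 0xac]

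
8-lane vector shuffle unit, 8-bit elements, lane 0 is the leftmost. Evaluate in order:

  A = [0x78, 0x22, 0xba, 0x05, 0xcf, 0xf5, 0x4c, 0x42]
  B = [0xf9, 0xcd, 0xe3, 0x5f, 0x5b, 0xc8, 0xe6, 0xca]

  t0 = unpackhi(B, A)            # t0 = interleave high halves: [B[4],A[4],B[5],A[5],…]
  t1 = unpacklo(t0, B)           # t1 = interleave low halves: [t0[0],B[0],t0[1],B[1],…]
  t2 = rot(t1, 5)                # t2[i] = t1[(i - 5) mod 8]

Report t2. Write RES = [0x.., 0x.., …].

RES = [0xcd, 0xc8, 0xe3, 0xf5, 0x5f, 0x5b, 0xf9, 0xcf]

t0 = [0x5b, 0xcf, 0xc8, 0xf5, 0xe6, 0x4c, 0xca, 0x42]
t1 = [0x5b, 0xf9, 0xcf, 0xcd, 0xc8, 0xe3, 0xf5, 0x5f]
t2 = [0xcd, 0xc8, 0xe3, 0xf5, 0x5f, 0x5b, 0xf9, 0xcf]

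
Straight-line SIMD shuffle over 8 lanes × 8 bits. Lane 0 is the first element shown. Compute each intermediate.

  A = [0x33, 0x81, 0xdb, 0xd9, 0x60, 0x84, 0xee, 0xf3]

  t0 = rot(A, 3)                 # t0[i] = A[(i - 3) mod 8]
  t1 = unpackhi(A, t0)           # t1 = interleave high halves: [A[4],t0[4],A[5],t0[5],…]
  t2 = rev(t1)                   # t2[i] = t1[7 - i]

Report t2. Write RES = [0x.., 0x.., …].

→ t0 |84|ee|f3|33|81|db|d9|60|
→ t1 |60|81|84|db|ee|d9|f3|60|
→ t2 |60|f3|d9|ee|db|84|81|60|

RES = [0x60, 0xf3, 0xd9, 0xee, 0xdb, 0x84, 0x81, 0x60]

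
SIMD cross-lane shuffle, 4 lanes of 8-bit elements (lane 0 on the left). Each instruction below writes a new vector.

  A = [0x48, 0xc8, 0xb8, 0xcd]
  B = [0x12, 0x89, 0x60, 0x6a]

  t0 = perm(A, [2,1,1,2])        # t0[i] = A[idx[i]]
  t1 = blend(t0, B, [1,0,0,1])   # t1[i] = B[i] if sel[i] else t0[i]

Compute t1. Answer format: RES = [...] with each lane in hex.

RES = [ 0x12  0xc8  0xc8  0x6a ]

→ t0 |b8|c8|c8|b8|
→ t1 |12|c8|c8|6a|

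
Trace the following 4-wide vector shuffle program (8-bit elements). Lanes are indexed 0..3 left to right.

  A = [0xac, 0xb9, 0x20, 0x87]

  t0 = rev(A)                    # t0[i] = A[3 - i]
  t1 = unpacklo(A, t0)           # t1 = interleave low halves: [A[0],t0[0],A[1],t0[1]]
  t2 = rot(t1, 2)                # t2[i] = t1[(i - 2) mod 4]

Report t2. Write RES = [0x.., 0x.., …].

→ t0 |87|20|b9|ac|
→ t1 |ac|87|b9|20|
→ t2 |b9|20|ac|87|

RES = [0xb9, 0x20, 0xac, 0x87]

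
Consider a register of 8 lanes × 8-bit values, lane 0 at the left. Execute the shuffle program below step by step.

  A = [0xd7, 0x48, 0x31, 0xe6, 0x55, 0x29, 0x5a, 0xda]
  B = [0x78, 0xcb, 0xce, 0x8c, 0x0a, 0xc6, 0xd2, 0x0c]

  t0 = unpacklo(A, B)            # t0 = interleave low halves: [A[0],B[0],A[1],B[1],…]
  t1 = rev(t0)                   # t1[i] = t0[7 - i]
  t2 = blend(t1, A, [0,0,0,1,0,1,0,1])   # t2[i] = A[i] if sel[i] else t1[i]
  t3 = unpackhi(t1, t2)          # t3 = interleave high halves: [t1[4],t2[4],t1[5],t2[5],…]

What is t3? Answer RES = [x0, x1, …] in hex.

RES = [0xcb, 0xcb, 0x48, 0x29, 0x78, 0x78, 0xd7, 0xda]

→ t0 |d7|78|48|cb|31|ce|e6|8c|
→ t1 |8c|e6|ce|31|cb|48|78|d7|
→ t2 |8c|e6|ce|e6|cb|29|78|da|
→ t3 |cb|cb|48|29|78|78|d7|da|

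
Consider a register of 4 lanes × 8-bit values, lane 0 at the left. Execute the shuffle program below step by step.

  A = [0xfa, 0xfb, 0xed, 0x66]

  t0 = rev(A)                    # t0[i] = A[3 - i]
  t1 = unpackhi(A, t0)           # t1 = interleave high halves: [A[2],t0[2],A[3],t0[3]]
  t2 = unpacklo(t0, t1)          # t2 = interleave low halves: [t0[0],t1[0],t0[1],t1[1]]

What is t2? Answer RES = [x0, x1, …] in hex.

t0 = [0x66, 0xed, 0xfb, 0xfa]
t1 = [0xed, 0xfb, 0x66, 0xfa]
t2 = [0x66, 0xed, 0xed, 0xfb]

RES = [ 0x66  0xed  0xed  0xfb ]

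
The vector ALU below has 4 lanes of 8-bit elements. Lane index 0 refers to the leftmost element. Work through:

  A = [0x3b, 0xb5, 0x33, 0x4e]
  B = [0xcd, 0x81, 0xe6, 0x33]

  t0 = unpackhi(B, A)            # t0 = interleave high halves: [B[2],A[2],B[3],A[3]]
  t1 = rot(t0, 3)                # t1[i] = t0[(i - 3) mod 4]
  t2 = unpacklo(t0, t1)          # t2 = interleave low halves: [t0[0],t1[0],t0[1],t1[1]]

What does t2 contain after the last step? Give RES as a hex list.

t0 = [0xe6, 0x33, 0x33, 0x4e]
t1 = [0x33, 0x33, 0x4e, 0xe6]
t2 = [0xe6, 0x33, 0x33, 0x33]

RES = [0xe6, 0x33, 0x33, 0x33]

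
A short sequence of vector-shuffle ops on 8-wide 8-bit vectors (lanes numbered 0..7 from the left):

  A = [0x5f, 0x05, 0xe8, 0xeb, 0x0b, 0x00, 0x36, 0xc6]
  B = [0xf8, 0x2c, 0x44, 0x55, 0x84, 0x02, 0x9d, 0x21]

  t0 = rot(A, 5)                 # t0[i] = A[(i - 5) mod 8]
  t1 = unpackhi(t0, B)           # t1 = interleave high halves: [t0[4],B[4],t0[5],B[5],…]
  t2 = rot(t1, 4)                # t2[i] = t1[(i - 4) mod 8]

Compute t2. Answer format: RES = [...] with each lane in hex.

→ t0 |eb|0b|00|36|c6|5f|05|e8|
→ t1 |c6|84|5f|02|05|9d|e8|21|
→ t2 |05|9d|e8|21|c6|84|5f|02|

RES = [ 0x05  0x9d  0xe8  0x21  0xc6  0x84  0x5f  0x02 ]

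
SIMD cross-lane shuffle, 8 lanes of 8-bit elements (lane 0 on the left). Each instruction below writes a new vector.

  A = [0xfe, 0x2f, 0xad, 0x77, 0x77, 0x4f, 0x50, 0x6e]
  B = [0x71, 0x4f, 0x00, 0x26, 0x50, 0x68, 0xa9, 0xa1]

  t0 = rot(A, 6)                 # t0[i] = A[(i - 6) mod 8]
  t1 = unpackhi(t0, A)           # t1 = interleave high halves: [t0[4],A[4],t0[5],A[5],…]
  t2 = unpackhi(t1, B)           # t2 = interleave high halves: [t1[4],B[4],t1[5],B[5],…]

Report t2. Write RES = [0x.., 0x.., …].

t0 = [0xad, 0x77, 0x77, 0x4f, 0x50, 0x6e, 0xfe, 0x2f]
t1 = [0x50, 0x77, 0x6e, 0x4f, 0xfe, 0x50, 0x2f, 0x6e]
t2 = [0xfe, 0x50, 0x50, 0x68, 0x2f, 0xa9, 0x6e, 0xa1]

RES = [0xfe, 0x50, 0x50, 0x68, 0x2f, 0xa9, 0x6e, 0xa1]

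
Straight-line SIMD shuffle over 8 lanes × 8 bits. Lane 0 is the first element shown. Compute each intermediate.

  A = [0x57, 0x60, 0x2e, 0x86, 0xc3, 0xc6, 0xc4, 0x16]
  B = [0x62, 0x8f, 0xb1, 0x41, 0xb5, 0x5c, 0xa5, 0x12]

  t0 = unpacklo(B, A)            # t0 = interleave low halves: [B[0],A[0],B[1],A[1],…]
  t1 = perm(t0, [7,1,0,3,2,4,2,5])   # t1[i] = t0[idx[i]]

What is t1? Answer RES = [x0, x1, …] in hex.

  t0: 62 57 8f 60 b1 2e 41 86
  t1: 86 57 62 60 8f b1 8f 2e

RES = [0x86, 0x57, 0x62, 0x60, 0x8f, 0xb1, 0x8f, 0x2e]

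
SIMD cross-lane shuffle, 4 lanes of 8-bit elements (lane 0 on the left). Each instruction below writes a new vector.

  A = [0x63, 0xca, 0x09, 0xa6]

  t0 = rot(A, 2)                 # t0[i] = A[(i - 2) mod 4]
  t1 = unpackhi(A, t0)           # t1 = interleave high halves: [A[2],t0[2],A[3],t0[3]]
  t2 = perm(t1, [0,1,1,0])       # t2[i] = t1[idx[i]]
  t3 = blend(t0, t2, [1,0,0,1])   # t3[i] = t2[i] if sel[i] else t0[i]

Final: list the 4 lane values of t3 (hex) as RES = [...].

t0 = [0x09, 0xa6, 0x63, 0xca]
t1 = [0x09, 0x63, 0xa6, 0xca]
t2 = [0x09, 0x63, 0x63, 0x09]
t3 = [0x09, 0xa6, 0x63, 0x09]

RES = [ 0x09  0xa6  0x63  0x09 ]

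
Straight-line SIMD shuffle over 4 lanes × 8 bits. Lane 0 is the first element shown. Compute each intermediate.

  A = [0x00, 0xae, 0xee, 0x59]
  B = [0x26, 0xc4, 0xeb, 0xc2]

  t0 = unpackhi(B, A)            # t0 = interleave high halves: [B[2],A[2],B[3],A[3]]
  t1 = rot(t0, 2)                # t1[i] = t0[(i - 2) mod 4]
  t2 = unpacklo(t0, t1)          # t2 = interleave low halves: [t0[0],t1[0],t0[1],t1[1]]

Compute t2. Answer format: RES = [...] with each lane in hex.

→ t0 |eb|ee|c2|59|
→ t1 |c2|59|eb|ee|
→ t2 |eb|c2|ee|59|

RES = [ 0xeb  0xc2  0xee  0x59 ]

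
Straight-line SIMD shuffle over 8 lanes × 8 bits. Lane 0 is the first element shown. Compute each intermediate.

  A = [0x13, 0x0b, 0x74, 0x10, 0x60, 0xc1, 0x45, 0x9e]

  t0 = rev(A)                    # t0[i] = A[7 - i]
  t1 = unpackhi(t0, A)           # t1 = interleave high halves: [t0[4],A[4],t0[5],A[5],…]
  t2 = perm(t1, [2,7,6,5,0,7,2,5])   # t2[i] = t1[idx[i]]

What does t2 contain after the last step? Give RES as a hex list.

RES = [0x74, 0x9e, 0x13, 0x45, 0x10, 0x9e, 0x74, 0x45]

t0 = [0x9e, 0x45, 0xc1, 0x60, 0x10, 0x74, 0x0b, 0x13]
t1 = [0x10, 0x60, 0x74, 0xc1, 0x0b, 0x45, 0x13, 0x9e]
t2 = [0x74, 0x9e, 0x13, 0x45, 0x10, 0x9e, 0x74, 0x45]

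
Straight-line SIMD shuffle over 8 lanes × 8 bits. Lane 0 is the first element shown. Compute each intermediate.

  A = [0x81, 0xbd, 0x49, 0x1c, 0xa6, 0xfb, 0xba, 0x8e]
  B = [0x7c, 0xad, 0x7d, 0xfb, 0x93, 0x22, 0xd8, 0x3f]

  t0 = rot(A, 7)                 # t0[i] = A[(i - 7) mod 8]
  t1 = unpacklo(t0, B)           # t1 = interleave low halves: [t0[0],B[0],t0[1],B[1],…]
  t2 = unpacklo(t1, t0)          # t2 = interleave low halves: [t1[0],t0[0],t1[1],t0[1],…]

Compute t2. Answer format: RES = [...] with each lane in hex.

  t0: bd 49 1c a6 fb ba 8e 81
  t1: bd 7c 49 ad 1c 7d a6 fb
  t2: bd bd 7c 49 49 1c ad a6

RES = [ 0xbd  0xbd  0x7c  0x49  0x49  0x1c  0xad  0xa6 ]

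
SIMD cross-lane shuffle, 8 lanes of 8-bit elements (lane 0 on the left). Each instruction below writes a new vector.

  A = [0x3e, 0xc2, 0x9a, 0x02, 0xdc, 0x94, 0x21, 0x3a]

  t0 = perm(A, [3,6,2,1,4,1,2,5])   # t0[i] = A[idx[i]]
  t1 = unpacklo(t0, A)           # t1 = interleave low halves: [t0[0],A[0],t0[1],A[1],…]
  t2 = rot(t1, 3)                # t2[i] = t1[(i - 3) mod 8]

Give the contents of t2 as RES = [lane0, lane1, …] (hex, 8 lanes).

RES = [0x9a, 0xc2, 0x02, 0x02, 0x3e, 0x21, 0xc2, 0x9a]

  t0: 02 21 9a c2 dc c2 9a 94
  t1: 02 3e 21 c2 9a 9a c2 02
  t2: 9a c2 02 02 3e 21 c2 9a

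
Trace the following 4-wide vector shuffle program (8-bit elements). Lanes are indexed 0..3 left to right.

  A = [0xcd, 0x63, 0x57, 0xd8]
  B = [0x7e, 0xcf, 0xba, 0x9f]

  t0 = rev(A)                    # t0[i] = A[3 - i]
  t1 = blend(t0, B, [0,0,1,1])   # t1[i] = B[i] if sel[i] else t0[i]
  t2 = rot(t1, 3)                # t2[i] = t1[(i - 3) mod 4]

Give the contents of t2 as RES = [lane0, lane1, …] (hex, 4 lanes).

t0 = [0xd8, 0x57, 0x63, 0xcd]
t1 = [0xd8, 0x57, 0xba, 0x9f]
t2 = [0x57, 0xba, 0x9f, 0xd8]

RES = [ 0x57  0xba  0x9f  0xd8 ]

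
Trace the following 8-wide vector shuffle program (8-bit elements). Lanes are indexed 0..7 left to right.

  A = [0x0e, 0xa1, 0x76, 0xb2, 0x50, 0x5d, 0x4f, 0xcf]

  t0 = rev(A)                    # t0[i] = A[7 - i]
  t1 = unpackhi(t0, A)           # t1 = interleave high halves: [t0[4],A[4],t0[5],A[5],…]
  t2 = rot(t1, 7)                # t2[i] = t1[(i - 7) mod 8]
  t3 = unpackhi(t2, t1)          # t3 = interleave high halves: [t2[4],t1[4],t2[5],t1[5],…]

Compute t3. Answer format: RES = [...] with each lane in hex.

  t0: cf 4f 5d 50 b2 76 a1 0e
  t1: b2 50 76 5d a1 4f 0e cf
  t2: 50 76 5d a1 4f 0e cf b2
  t3: 4f a1 0e 4f cf 0e b2 cf

RES = [ 0x4f  0xa1  0x0e  0x4f  0xcf  0x0e  0xb2  0xcf ]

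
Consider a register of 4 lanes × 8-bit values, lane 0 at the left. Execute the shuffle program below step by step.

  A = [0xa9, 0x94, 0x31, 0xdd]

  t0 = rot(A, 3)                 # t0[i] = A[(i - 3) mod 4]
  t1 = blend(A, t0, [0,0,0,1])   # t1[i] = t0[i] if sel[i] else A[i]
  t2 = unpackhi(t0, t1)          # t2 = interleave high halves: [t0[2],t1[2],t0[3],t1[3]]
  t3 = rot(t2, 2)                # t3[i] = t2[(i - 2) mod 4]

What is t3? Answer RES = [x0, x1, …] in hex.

  t0: 94 31 dd a9
  t1: a9 94 31 a9
  t2: dd 31 a9 a9
  t3: a9 a9 dd 31

RES = [0xa9, 0xa9, 0xdd, 0x31]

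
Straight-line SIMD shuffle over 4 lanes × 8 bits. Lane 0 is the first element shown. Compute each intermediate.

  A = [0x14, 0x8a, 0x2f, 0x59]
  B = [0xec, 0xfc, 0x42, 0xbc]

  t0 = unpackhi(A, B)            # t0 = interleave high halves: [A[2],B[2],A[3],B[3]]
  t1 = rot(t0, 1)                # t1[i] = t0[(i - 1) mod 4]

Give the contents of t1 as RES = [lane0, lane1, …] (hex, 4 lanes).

→ t0 |2f|42|59|bc|
→ t1 |bc|2f|42|59|

RES = [0xbc, 0x2f, 0x42, 0x59]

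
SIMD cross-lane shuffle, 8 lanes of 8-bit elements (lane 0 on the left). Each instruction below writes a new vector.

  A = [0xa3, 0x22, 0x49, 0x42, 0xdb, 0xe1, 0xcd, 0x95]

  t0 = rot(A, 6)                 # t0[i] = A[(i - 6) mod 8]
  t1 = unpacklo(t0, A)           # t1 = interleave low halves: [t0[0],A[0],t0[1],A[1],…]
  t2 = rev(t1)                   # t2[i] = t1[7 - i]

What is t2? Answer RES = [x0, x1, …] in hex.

t0 = [0x49, 0x42, 0xdb, 0xe1, 0xcd, 0x95, 0xa3, 0x22]
t1 = [0x49, 0xa3, 0x42, 0x22, 0xdb, 0x49, 0xe1, 0x42]
t2 = [0x42, 0xe1, 0x49, 0xdb, 0x22, 0x42, 0xa3, 0x49]

RES = [0x42, 0xe1, 0x49, 0xdb, 0x22, 0x42, 0xa3, 0x49]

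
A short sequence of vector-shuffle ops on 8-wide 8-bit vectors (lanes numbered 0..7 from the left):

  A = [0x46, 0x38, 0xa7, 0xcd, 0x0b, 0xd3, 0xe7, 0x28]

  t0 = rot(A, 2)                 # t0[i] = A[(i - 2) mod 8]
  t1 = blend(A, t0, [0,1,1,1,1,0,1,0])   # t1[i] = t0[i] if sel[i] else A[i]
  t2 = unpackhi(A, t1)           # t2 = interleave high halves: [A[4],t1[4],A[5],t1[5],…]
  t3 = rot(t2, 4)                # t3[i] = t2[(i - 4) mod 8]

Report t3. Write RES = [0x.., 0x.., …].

  t0: e7 28 46 38 a7 cd 0b d3
  t1: 46 28 46 38 a7 d3 0b 28
  t2: 0b a7 d3 d3 e7 0b 28 28
  t3: e7 0b 28 28 0b a7 d3 d3

RES = [ 0xe7  0x0b  0x28  0x28  0x0b  0xa7  0xd3  0xd3 ]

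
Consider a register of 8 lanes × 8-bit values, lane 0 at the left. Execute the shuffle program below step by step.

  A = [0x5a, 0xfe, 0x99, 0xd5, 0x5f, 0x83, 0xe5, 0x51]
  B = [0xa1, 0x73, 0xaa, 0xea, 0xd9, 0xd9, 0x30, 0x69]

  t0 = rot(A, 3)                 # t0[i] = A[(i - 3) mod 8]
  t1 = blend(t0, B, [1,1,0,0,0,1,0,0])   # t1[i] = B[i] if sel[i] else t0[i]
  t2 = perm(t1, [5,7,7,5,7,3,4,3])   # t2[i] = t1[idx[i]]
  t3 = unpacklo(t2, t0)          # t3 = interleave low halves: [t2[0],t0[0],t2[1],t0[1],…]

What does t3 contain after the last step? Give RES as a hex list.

RES = [ 0xd9  0x83  0x5f  0xe5  0x5f  0x51  0xd9  0x5a ]

→ t0 |83|e5|51|5a|fe|99|d5|5f|
→ t1 |a1|73|51|5a|fe|d9|d5|5f|
→ t2 |d9|5f|5f|d9|5f|5a|fe|5a|
→ t3 |d9|83|5f|e5|5f|51|d9|5a|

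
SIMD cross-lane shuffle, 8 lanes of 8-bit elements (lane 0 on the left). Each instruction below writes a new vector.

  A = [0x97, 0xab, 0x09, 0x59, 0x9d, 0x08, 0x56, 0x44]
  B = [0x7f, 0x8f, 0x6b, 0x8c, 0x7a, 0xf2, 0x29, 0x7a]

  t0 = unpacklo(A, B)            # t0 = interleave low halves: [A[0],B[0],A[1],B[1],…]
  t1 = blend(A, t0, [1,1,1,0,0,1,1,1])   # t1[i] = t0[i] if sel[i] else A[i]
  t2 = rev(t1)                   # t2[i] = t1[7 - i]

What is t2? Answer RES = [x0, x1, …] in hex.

  t0: 97 7f ab 8f 09 6b 59 8c
  t1: 97 7f ab 59 9d 6b 59 8c
  t2: 8c 59 6b 9d 59 ab 7f 97

RES = [ 0x8c  0x59  0x6b  0x9d  0x59  0xab  0x7f  0x97 ]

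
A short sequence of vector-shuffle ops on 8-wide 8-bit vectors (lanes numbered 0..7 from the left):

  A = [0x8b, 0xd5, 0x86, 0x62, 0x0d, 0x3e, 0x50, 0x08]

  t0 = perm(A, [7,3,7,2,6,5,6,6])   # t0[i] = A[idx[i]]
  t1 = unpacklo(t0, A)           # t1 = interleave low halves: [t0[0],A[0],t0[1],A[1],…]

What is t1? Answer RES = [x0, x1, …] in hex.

RES = [ 0x08  0x8b  0x62  0xd5  0x08  0x86  0x86  0x62 ]

  t0: 08 62 08 86 50 3e 50 50
  t1: 08 8b 62 d5 08 86 86 62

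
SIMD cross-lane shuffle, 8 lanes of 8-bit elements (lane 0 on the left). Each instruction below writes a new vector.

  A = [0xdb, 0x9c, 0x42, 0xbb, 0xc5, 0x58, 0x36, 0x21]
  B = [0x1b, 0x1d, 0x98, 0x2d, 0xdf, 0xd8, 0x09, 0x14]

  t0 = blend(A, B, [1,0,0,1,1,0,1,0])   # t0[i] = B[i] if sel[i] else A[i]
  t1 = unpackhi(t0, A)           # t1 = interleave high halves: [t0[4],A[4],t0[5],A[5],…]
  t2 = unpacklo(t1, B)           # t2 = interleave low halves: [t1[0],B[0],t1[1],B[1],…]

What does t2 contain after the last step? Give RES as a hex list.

RES = [0xdf, 0x1b, 0xc5, 0x1d, 0x58, 0x98, 0x58, 0x2d]

  t0: 1b 9c 42 2d df 58 09 21
  t1: df c5 58 58 09 36 21 21
  t2: df 1b c5 1d 58 98 58 2d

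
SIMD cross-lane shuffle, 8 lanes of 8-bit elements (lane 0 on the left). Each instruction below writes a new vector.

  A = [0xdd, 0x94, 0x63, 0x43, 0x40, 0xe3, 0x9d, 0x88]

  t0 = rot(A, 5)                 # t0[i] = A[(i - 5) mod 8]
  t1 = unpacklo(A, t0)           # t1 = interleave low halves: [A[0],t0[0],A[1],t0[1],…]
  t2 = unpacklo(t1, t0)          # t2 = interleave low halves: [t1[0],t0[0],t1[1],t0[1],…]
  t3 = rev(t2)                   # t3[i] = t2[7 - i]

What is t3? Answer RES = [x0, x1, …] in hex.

→ t0 |43|40|e3|9d|88|dd|94|63|
→ t1 |dd|43|94|40|63|e3|43|9d|
→ t2 |dd|43|43|40|94|e3|40|9d|
→ t3 |9d|40|e3|94|40|43|43|dd|

RES = [ 0x9d  0x40  0xe3  0x94  0x40  0x43  0x43  0xdd ]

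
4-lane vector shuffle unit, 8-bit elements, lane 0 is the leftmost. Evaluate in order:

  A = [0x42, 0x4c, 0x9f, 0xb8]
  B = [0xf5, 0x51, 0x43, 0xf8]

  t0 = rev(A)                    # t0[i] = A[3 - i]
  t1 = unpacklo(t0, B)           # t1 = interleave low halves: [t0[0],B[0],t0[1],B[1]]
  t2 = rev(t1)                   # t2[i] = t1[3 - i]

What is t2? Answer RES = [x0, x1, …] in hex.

RES = [0x51, 0x9f, 0xf5, 0xb8]

t0 = [0xb8, 0x9f, 0x4c, 0x42]
t1 = [0xb8, 0xf5, 0x9f, 0x51]
t2 = [0x51, 0x9f, 0xf5, 0xb8]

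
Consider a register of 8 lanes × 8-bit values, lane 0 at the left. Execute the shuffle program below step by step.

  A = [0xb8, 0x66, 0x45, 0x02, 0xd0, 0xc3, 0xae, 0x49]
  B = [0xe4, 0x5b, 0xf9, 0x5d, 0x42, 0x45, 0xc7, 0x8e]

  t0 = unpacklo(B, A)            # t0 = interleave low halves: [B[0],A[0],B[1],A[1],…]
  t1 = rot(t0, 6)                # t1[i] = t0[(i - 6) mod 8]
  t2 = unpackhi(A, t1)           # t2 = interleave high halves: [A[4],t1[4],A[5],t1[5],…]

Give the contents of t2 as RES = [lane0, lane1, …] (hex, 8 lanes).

→ t0 |e4|b8|5b|66|f9|45|5d|02|
→ t1 |5b|66|f9|45|5d|02|e4|b8|
→ t2 |d0|5d|c3|02|ae|e4|49|b8|

RES = [ 0xd0  0x5d  0xc3  0x02  0xae  0xe4  0x49  0xb8 ]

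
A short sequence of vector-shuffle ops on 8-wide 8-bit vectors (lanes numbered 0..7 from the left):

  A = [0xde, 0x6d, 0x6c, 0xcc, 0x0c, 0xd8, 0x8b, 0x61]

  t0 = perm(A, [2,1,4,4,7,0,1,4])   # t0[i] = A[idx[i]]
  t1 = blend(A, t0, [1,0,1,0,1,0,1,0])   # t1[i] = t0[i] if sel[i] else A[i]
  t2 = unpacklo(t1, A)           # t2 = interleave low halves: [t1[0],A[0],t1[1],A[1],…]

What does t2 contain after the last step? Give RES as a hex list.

RES = [ 0x6c  0xde  0x6d  0x6d  0x0c  0x6c  0xcc  0xcc ]

  t0: 6c 6d 0c 0c 61 de 6d 0c
  t1: 6c 6d 0c cc 61 d8 6d 61
  t2: 6c de 6d 6d 0c 6c cc cc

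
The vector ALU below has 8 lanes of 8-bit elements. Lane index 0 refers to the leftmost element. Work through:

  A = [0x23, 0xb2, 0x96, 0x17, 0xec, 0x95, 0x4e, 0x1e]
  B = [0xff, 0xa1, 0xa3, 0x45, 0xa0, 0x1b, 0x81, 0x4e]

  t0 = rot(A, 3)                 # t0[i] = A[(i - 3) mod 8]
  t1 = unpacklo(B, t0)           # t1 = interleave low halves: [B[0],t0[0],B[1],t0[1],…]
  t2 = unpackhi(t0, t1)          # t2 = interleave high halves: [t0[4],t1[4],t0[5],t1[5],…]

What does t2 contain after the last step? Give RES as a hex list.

  t0: 95 4e 1e 23 b2 96 17 ec
  t1: ff 95 a1 4e a3 1e 45 23
  t2: b2 a3 96 1e 17 45 ec 23

RES = [0xb2, 0xa3, 0x96, 0x1e, 0x17, 0x45, 0xec, 0x23]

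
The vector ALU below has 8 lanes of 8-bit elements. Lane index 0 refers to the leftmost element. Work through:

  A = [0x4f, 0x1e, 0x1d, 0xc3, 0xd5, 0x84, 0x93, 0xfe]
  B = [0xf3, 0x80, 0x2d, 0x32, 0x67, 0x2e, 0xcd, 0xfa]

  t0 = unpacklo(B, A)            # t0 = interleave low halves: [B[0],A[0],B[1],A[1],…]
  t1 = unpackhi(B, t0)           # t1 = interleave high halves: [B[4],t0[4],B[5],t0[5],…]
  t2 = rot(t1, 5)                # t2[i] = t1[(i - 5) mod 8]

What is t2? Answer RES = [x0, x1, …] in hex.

RES = [ 0x1d  0xcd  0x32  0xfa  0xc3  0x67  0x2d  0x2e ]

→ t0 |f3|4f|80|1e|2d|1d|32|c3|
→ t1 |67|2d|2e|1d|cd|32|fa|c3|
→ t2 |1d|cd|32|fa|c3|67|2d|2e|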